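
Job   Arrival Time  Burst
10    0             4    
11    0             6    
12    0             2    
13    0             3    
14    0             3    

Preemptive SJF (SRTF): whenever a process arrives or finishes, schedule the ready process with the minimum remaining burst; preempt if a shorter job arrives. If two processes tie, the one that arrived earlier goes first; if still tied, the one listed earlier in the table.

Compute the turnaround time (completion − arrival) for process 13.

5

Gantt: | 12 0-2 | 13 2-5 | 14 5-8 | 10 8-12 | 11 12-18 |
Completion: 10=12  11=18  12=2  13=5  14=8
Turnaround(13) = completion − arrival = 5 − 0 = 5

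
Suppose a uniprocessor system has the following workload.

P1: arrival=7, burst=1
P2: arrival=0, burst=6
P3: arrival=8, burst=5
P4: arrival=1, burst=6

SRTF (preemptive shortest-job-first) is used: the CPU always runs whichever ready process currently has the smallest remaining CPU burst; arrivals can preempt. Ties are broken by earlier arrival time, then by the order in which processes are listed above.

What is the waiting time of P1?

0

Schedule: | P2 0-6 | P4 6-7 | P1 7-8 | P4 8-13 | P3 13-18 |
Completion: P1=8  P2=6  P3=18  P4=13
Waiting(P1) = turnaround − burst = 1 − 1 = 0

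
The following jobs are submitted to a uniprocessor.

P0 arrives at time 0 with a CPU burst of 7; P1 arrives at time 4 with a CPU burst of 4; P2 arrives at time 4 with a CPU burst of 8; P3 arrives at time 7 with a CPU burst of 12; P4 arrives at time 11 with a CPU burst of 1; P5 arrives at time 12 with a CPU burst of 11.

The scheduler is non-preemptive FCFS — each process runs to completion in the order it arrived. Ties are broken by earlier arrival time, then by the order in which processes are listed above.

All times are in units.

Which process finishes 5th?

Gantt: | P0 0-7 | P1 7-11 | P2 11-19 | P3 19-31 | P4 31-32 | P5 32-43 |
Completion: P0=7  P1=11  P2=19  P3=31  P4=32  P5=43
Turnaround (C−A): P0=7  P1=7  P2=15  P3=24  P4=21  P5=31
Finish order: P0 → P1 → P2 → P3 → P4 → P5

P4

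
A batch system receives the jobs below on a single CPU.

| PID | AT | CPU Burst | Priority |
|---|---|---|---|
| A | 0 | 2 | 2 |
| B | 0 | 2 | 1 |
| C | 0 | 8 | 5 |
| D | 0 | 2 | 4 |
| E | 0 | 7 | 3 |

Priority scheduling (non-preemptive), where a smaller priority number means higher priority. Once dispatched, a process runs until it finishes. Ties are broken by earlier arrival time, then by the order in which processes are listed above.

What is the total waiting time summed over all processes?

Timeline: | B 0-2 | A 2-4 | E 4-11 | D 11-13 | C 13-21 |
Completion: A=4  B=2  C=21  D=13  E=11
Turnaround (C−A): A=4  B=2  C=21  D=13  E=11
Waiting = turnaround − burst: A=2, B=0, C=13, D=11, E=4
Total waiting = 2 + 0 + 13 + 11 + 4 = 30

30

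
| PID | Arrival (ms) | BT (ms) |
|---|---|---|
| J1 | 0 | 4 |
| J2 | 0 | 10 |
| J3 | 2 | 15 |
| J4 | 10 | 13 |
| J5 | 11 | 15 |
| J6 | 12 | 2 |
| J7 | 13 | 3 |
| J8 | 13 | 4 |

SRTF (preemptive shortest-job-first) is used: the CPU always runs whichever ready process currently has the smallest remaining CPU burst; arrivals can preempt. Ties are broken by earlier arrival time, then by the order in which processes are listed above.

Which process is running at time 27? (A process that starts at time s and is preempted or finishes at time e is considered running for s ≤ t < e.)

Gantt: | J1 0-4 | J2 4-14 | J6 14-16 | J7 16-19 | J8 19-23 | J4 23-36 | J3 36-51 | J5 51-66 |
Completion: J1=4  J2=14  J3=51  J4=36  J5=66  J6=16  J7=19  J8=23
Turnaround (C−A): J1=4  J2=14  J3=49  J4=26  J5=55  J6=4  J7=6  J8=10

J4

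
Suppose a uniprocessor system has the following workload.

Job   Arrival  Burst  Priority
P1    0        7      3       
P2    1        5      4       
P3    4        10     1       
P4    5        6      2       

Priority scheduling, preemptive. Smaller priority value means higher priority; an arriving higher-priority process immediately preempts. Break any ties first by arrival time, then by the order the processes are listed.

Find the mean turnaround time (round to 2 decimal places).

Gantt: | P1 0-4 | P3 4-14 | P4 14-20 | P1 20-23 | P2 23-28 |
Completion: P1=23  P2=28  P3=14  P4=20
Turnaround (C−A): P1=23  P2=27  P3=10  P4=15
Turnaround times: P1=23, P2=27, P3=10, P4=15
Average turnaround = (23+27+10+15) / 4 = 75/4 = 18.75

18.75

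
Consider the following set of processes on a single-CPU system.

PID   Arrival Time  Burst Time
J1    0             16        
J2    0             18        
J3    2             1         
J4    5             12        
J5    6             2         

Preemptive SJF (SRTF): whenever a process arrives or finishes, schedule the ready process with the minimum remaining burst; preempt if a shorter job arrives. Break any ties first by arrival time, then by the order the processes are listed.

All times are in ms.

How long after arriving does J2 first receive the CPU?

Schedule: | J1 0-2 | J3 2-3 | J1 3-6 | J5 6-8 | J1 8-19 | J4 19-31 | J2 31-49 |
Completion: J1=19  J2=49  J3=3  J4=31  J5=8
Turnaround (C−A): J1=19  J2=49  J3=1  J4=26  J5=2
Response(J2) = first start − arrival = 31 − 0 = 31

31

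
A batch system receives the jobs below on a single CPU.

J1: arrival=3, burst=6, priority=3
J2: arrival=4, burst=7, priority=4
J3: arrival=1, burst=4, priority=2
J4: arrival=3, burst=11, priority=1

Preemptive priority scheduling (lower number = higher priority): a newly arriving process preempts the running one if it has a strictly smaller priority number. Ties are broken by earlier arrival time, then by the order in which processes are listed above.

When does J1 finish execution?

Schedule: | idle 0-1 | J3 1-3 | J4 3-14 | J3 14-16 | J1 16-22 | J2 22-29 |
Completion: J1=22  J2=29  J3=16  J4=14

22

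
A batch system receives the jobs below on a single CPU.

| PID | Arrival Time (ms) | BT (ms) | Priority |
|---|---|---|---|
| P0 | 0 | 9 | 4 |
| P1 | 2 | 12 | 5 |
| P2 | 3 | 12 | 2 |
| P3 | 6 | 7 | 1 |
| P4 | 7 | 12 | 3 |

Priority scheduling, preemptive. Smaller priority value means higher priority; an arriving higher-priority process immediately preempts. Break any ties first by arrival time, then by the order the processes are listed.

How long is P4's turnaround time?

27

Gantt: | P0 0-3 | P2 3-6 | P3 6-13 | P2 13-22 | P4 22-34 | P0 34-40 | P1 40-52 |
Completion: P0=40  P1=52  P2=22  P3=13  P4=34
Turnaround(P4) = completion − arrival = 34 − 7 = 27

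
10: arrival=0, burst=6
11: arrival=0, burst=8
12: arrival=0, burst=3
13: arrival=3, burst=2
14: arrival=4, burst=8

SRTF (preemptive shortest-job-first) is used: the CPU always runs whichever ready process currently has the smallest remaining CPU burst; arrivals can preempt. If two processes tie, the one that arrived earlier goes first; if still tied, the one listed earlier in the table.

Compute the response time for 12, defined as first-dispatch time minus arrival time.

Gantt: | 12 0-3 | 13 3-5 | 10 5-11 | 11 11-19 | 14 19-27 |
Completion: 10=11  11=19  12=3  13=5  14=27
Response(12) = first start − arrival = 0 − 0 = 0

0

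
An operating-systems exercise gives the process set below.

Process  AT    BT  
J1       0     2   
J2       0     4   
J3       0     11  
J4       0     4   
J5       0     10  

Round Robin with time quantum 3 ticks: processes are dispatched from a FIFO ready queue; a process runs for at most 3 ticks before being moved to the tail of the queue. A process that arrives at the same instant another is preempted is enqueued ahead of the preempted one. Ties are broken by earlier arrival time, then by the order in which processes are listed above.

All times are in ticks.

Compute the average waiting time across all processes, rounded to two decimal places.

Schedule: | J1 0-2 | J2 2-5 | J3 5-8 | J4 8-11 | J5 11-14 | J2 14-15 | J3 15-18 | J4 18-19 | J5 19-22 | J3 22-25 | J5 25-28 | J3 28-30 | J5 30-31 |
Completion: J1=2  J2=15  J3=30  J4=19  J5=31
Turnaround (C−A): J1=2  J2=15  J3=30  J4=19  J5=31
Waiting times: J1=0, J2=11, J3=19, J4=15, J5=21
Average waiting = (0+11+19+15+21) / 5 = 66/5 = 13.20

13.20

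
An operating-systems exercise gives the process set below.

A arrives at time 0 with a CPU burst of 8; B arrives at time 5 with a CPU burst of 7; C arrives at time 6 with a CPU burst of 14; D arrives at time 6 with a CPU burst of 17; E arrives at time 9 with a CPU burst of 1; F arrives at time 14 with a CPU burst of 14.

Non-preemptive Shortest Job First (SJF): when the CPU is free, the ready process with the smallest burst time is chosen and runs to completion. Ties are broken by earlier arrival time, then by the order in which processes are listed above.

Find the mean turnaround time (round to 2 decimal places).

Gantt: | A 0-8 | B 8-15 | E 15-16 | C 16-30 | F 30-44 | D 44-61 |
Completion: A=8  B=15  C=30  D=61  E=16  F=44
Turnaround (C−A): A=8  B=10  C=24  D=55  E=7  F=30
Turnaround times: A=8, B=10, C=24, D=55, E=7, F=30
Average turnaround = (8+10+24+55+7+30) / 6 = 134/6 = 22.33

22.33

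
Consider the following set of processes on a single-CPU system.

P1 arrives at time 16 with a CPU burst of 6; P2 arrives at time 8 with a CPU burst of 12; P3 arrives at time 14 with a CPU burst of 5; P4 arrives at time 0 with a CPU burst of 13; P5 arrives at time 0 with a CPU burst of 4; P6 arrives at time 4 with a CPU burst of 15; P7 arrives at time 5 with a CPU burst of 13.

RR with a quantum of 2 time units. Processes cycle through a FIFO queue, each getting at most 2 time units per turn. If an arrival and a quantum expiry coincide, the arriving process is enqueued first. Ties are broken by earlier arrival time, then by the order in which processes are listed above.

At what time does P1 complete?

Schedule: | P4 0-2 | P5 2-4 | P4 4-6 | P6 6-8 | P5 8-10 | P7 10-12 | P4 12-14 | P2 14-16 | P6 16-18 | P7 18-20 | P3 20-22 | P4 22-24 | P1 24-26 | P2 26-28 | P6 28-30 | P7 30-32 | P3 32-34 | P4 34-36 | P1 36-38 | P2 38-40 | P6 40-42 | P7 42-44 | P3 44-45 | P4 45-47 | P1 47-49 | P2 49-51 | P6 51-53 | P7 53-55 | P4 55-56 | P2 56-58 | P6 58-60 | P7 60-62 | P2 62-64 | P6 64-66 | P7 66-67 | P6 67-68 |
Completion: P1=49  P2=64  P3=45  P4=56  P5=10  P6=68  P7=67

49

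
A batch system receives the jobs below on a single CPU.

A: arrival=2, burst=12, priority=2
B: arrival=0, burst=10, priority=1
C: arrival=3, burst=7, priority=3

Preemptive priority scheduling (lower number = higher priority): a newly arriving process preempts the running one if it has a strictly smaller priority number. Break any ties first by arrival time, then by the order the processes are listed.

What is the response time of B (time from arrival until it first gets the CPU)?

0

Schedule: | B 0-10 | A 10-22 | C 22-29 |
Completion: A=22  B=10  C=29
Turnaround (C−A): A=20  B=10  C=26
Response(B) = first start − arrival = 0 − 0 = 0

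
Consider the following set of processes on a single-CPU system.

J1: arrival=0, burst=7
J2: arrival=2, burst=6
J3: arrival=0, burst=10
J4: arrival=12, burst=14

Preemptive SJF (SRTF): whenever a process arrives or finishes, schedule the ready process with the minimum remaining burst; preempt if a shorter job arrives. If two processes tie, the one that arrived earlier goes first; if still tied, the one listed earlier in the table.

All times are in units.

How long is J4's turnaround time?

25

Schedule: | J1 0-7 | J2 7-13 | J3 13-23 | J4 23-37 |
Completion: J1=7  J2=13  J3=23  J4=37
Turnaround(J4) = completion − arrival = 37 − 12 = 25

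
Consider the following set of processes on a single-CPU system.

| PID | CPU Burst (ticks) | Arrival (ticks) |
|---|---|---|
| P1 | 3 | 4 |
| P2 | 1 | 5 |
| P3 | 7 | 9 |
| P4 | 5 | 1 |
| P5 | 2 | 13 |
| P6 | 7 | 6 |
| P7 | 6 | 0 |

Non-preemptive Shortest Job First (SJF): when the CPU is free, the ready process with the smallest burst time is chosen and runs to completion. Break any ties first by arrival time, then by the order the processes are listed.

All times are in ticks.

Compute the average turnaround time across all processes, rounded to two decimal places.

10.29

Gantt: | P7 0-6 | P2 6-7 | P1 7-10 | P4 10-15 | P5 15-17 | P6 17-24 | P3 24-31 |
Completion: P1=10  P2=7  P3=31  P4=15  P5=17  P6=24  P7=6
Turnaround (C−A): P1=6  P2=2  P3=22  P4=14  P5=4  P6=18  P7=6
Turnaround times: P1=6, P2=2, P3=22, P4=14, P5=4, P6=18, P7=6
Average turnaround = (6+2+22+14+4+18+6) / 7 = 72/7 = 10.29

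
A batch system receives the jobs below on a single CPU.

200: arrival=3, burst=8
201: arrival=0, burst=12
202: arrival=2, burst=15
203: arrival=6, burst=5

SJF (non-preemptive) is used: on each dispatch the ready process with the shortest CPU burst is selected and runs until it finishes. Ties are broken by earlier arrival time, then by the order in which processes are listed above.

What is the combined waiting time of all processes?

43

Timeline: | 201 0-12 | 203 12-17 | 200 17-25 | 202 25-40 |
Completion: 200=25  201=12  202=40  203=17
Waiting = turnaround − burst: 200=14, 201=0, 202=23, 203=6
Total waiting = 14 + 0 + 23 + 6 = 43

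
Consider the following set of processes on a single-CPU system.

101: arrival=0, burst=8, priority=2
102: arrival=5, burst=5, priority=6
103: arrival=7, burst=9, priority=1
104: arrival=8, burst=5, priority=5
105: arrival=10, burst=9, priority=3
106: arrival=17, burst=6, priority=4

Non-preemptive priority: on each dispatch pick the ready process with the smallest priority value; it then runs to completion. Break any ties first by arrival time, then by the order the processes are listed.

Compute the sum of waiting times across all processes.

73

Schedule: | 101 0-8 | 103 8-17 | 105 17-26 | 106 26-32 | 104 32-37 | 102 37-42 |
Completion: 101=8  102=42  103=17  104=37  105=26  106=32
Turnaround (C−A): 101=8  102=37  103=10  104=29  105=16  106=15
Waiting = turnaround − burst: 101=0, 102=32, 103=1, 104=24, 105=7, 106=9
Total waiting = 0 + 32 + 1 + 24 + 7 + 9 = 73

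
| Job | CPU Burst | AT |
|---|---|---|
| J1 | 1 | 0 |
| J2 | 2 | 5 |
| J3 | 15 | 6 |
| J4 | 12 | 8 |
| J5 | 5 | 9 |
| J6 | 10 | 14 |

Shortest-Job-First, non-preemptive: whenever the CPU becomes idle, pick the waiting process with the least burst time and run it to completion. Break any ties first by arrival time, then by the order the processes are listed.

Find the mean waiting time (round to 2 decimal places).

Gantt: | J1 0-1 | idle 1-5 | J2 5-7 | J3 7-22 | J5 22-27 | J6 27-37 | J4 37-49 |
Completion: J1=1  J2=7  J3=22  J4=49  J5=27  J6=37
Waiting times: J1=0, J2=0, J3=1, J4=29, J5=13, J6=13
Average waiting = (0+0+1+29+13+13) / 6 = 56/6 = 9.33

9.33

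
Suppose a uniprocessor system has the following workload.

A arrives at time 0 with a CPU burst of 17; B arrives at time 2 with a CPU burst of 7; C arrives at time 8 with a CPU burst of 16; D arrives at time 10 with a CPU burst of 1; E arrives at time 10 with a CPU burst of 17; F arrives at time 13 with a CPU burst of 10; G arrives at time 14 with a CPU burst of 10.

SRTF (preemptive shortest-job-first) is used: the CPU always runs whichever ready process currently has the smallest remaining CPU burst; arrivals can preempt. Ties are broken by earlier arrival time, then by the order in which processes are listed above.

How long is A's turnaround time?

Gantt: | A 0-2 | B 2-9 | A 9-10 | D 10-11 | A 11-13 | F 13-23 | G 23-33 | A 33-45 | C 45-61 | E 61-78 |
Completion: A=45  B=9  C=61  D=11  E=78  F=23  G=33
Turnaround (C−A): A=45  B=7  C=53  D=1  E=68  F=10  G=19
Turnaround(A) = completion − arrival = 45 − 0 = 45

45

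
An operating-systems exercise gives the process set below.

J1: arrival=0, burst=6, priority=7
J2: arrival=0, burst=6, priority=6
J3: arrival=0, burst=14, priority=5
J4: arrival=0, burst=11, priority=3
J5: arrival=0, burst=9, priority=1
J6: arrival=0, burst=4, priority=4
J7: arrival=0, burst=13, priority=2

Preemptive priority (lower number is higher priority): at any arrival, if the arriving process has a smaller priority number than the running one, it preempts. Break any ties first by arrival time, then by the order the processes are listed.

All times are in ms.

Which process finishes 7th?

J1

Timeline: | J5 0-9 | J7 9-22 | J4 22-33 | J6 33-37 | J3 37-51 | J2 51-57 | J1 57-63 |
Completion: J1=63  J2=57  J3=51  J4=33  J5=9  J6=37  J7=22
Turnaround (C−A): J1=63  J2=57  J3=51  J4=33  J5=9  J6=37  J7=22
Finish order: J5 → J7 → J4 → J6 → J3 → J2 → J1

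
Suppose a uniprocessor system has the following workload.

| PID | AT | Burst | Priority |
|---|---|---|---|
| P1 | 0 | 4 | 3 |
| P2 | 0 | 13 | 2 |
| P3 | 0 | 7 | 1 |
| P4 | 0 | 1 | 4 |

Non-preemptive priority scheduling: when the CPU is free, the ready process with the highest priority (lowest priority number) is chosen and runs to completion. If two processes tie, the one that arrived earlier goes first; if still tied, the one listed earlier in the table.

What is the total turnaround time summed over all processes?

Gantt: | P3 0-7 | P2 7-20 | P1 20-24 | P4 24-25 |
Completion: P1=24  P2=20  P3=7  P4=25
Turnaround = completion − arrival: P1=24, P2=20, P3=7, P4=25
Total turnaround = 24 + 20 + 7 + 25 = 76

76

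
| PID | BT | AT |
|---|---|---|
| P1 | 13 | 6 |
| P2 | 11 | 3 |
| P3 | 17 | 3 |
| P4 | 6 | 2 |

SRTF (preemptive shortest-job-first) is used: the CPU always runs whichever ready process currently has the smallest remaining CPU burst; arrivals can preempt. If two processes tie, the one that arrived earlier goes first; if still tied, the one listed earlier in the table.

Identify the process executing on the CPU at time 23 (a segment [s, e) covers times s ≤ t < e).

P1

Gantt: | idle 0-2 | P4 2-8 | P2 8-19 | P1 19-32 | P3 32-49 |
Completion: P1=32  P2=19  P3=49  P4=8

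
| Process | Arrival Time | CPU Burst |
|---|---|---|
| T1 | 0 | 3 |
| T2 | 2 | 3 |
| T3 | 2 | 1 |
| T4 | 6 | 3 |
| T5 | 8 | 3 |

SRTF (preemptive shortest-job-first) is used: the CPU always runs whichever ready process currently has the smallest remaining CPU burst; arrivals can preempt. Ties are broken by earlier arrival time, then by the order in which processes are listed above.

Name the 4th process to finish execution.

T4

Schedule: | T1 0-3 | T3 3-4 | T2 4-7 | T4 7-10 | T5 10-13 |
Completion: T1=3  T2=7  T3=4  T4=10  T5=13
Turnaround (C−A): T1=3  T2=5  T3=2  T4=4  T5=5
Finish order: T1 → T3 → T2 → T4 → T5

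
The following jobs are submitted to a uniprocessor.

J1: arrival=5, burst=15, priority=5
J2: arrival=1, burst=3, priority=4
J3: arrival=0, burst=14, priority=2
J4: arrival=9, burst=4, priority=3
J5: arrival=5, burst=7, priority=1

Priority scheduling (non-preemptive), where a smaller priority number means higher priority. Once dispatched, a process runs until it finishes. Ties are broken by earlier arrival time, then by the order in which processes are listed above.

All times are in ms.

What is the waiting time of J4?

12

Gantt: | J3 0-14 | J5 14-21 | J4 21-25 | J2 25-28 | J1 28-43 |
Completion: J1=43  J2=28  J3=14  J4=25  J5=21
Turnaround (C−A): J1=38  J2=27  J3=14  J4=16  J5=16
Waiting(J4) = turnaround − burst = 16 − 4 = 12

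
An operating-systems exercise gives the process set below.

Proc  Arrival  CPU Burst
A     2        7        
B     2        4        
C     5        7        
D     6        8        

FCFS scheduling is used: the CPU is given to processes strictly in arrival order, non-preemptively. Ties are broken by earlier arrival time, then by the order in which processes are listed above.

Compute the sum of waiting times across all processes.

29

Timeline: | idle 0-2 | A 2-9 | B 9-13 | C 13-20 | D 20-28 |
Completion: A=9  B=13  C=20  D=28
Turnaround (C−A): A=7  B=11  C=15  D=22
Waiting = turnaround − burst: A=0, B=7, C=8, D=14
Total waiting = 0 + 7 + 8 + 14 = 29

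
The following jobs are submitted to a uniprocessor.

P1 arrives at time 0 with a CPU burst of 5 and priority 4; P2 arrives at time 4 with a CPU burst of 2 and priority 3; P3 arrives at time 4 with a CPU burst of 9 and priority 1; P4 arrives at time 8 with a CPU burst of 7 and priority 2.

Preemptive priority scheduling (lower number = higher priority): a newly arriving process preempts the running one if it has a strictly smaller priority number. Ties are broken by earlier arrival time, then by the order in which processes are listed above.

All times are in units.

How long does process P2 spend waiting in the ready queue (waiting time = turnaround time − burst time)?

16

Schedule: | P1 0-4 | P3 4-13 | P4 13-20 | P2 20-22 | P1 22-23 |
Completion: P1=23  P2=22  P3=13  P4=20
Waiting(P2) = turnaround − burst = 18 − 2 = 16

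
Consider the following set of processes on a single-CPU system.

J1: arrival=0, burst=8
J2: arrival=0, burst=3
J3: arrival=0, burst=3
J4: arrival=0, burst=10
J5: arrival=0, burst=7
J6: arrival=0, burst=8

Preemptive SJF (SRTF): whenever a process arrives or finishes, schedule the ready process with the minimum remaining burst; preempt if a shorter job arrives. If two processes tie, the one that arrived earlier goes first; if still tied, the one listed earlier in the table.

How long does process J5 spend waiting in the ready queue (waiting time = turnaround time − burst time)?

6

Gantt: | J2 0-3 | J3 3-6 | J5 6-13 | J1 13-21 | J6 21-29 | J4 29-39 |
Completion: J1=21  J2=3  J3=6  J4=39  J5=13  J6=29
Waiting(J5) = turnaround − burst = 13 − 7 = 6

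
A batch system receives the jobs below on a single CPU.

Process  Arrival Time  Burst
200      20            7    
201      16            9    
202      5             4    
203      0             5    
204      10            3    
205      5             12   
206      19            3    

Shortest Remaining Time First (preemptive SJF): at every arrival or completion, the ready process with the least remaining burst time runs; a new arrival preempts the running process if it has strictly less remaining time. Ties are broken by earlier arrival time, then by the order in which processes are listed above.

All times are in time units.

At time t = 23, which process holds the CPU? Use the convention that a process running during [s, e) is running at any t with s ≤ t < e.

Schedule: | 203 0-5 | 202 5-9 | 205 9-10 | 204 10-13 | 205 13-19 | 206 19-22 | 205 22-27 | 200 27-34 | 201 34-43 |
Completion: 200=34  201=43  202=9  203=5  204=13  205=27  206=22
Turnaround (C−A): 200=14  201=27  202=4  203=5  204=3  205=22  206=3

205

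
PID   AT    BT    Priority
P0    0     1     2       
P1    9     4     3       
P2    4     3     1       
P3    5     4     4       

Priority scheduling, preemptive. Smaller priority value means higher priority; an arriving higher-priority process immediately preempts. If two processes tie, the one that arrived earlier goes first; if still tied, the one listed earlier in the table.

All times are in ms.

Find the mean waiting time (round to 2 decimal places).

Gantt: | P0 0-1 | idle 1-4 | P2 4-7 | P3 7-9 | P1 9-13 | P3 13-15 |
Completion: P0=1  P1=13  P2=7  P3=15
Waiting times: P0=0, P1=0, P2=0, P3=6
Average waiting = (0+0+0+6) / 4 = 6/4 = 1.50

1.50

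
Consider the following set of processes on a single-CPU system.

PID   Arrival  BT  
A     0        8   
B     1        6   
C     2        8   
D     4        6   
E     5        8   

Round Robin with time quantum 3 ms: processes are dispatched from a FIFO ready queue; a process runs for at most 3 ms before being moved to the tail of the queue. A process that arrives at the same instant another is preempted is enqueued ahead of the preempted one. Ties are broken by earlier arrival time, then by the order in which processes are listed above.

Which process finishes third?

D

Gantt: | A 0-3 | B 3-6 | C 6-9 | A 9-12 | D 12-15 | E 15-18 | B 18-21 | C 21-24 | A 24-26 | D 26-29 | E 29-32 | C 32-34 | E 34-36 |
Completion: A=26  B=21  C=34  D=29  E=36
Turnaround (C−A): A=26  B=20  C=32  D=25  E=31
Finish order: B → A → D → C → E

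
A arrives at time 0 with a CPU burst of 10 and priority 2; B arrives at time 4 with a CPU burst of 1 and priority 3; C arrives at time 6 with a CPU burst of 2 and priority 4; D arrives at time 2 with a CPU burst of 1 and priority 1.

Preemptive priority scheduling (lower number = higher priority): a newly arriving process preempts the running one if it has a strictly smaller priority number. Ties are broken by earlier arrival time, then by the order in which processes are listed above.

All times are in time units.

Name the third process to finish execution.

B

Gantt: | A 0-2 | D 2-3 | A 3-11 | B 11-12 | C 12-14 |
Completion: A=11  B=12  C=14  D=3
Turnaround (C−A): A=11  B=8  C=8  D=1
Finish order: D → A → B → C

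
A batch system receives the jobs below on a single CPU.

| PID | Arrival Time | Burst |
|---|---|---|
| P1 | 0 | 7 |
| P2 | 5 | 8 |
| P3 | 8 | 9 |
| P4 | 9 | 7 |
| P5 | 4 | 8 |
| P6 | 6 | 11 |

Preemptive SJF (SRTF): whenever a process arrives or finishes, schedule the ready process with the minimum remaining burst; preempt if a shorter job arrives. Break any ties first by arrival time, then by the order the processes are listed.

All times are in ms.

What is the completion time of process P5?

Schedule: | P1 0-7 | P5 7-15 | P4 15-22 | P2 22-30 | P3 30-39 | P6 39-50 |
Completion: P1=7  P2=30  P3=39  P4=22  P5=15  P6=50
Turnaround (C−A): P1=7  P2=25  P3=31  P4=13  P5=11  P6=44

15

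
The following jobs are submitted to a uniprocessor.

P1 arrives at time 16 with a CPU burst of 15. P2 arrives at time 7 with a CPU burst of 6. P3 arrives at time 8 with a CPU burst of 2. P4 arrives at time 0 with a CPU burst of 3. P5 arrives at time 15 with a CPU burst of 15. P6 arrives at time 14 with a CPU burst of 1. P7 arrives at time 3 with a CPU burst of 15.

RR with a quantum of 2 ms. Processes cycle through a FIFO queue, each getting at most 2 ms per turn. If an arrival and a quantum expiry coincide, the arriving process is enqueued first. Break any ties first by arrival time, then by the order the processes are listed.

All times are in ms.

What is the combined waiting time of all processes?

Gantt: | P4 0-3 | P7 3-7 | P2 7-9 | P7 9-11 | P3 11-13 | P2 13-15 | P7 15-17 | P6 17-18 | P5 18-20 | P2 20-22 | P1 22-24 | P7 24-26 | P5 26-28 | P1 28-30 | P7 30-32 | P5 32-34 | P1 34-36 | P7 36-38 | P5 38-40 | P1 40-42 | P7 42-43 | P5 43-45 | P1 45-47 | P5 47-49 | P1 49-51 | P5 51-53 | P1 53-55 | P5 55-56 | P1 56-57 |
Completion: P1=57  P2=22  P3=13  P4=3  P5=56  P6=18  P7=43
Turnaround (C−A): P1=41  P2=15  P3=5  P4=3  P5=41  P6=4  P7=40
Waiting = turnaround − burst: P1=26, P2=9, P3=3, P4=0, P5=26, P6=3, P7=25
Total waiting = 26 + 9 + 3 + 0 + 26 + 3 + 25 = 92

92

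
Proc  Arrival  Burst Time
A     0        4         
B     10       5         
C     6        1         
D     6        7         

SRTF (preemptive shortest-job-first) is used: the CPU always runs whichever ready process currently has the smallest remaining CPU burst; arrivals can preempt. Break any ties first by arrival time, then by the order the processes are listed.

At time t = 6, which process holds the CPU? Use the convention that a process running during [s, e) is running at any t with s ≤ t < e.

C

Schedule: | A 0-4 | idle 4-6 | C 6-7 | D 7-14 | B 14-19 |
Completion: A=4  B=19  C=7  D=14
Turnaround (C−A): A=4  B=9  C=1  D=8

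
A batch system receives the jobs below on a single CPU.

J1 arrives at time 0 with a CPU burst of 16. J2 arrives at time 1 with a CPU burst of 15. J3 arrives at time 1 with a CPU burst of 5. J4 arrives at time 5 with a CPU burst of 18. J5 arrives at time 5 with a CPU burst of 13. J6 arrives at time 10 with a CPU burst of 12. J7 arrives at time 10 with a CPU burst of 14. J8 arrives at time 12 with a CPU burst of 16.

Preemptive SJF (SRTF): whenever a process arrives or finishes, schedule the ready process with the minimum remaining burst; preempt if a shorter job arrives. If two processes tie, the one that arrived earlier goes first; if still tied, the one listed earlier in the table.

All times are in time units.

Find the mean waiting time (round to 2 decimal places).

35.38

Timeline: | J1 0-1 | J3 1-6 | J5 6-19 | J6 19-31 | J7 31-45 | J1 45-60 | J2 60-75 | J8 75-91 | J4 91-109 |
Completion: J1=60  J2=75  J3=6  J4=109  J5=19  J6=31  J7=45  J8=91
Waiting times: J1=44, J2=59, J3=0, J4=86, J5=1, J6=9, J7=21, J8=63
Average waiting = (44+59+0+86+1+9+21+63) / 8 = 283/8 = 35.38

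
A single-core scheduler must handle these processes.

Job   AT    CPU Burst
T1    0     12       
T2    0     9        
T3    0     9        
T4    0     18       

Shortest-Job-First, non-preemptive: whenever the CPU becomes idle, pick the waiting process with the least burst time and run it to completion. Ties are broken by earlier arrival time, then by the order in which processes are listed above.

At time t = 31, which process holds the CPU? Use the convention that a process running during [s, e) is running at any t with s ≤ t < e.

Gantt: | T2 0-9 | T3 9-18 | T1 18-30 | T4 30-48 |
Completion: T1=30  T2=9  T3=18  T4=48
Turnaround (C−A): T1=30  T2=9  T3=18  T4=48

T4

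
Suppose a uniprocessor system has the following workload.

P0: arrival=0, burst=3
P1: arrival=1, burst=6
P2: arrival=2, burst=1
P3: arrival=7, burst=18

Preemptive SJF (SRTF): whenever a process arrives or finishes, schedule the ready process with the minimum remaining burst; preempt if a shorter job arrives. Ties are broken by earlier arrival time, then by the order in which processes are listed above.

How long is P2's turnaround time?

Schedule: | P0 0-3 | P2 3-4 | P1 4-10 | P3 10-28 |
Completion: P0=3  P1=10  P2=4  P3=28
Turnaround (C−A): P0=3  P1=9  P2=2  P3=21
Turnaround(P2) = completion − arrival = 4 − 2 = 2

2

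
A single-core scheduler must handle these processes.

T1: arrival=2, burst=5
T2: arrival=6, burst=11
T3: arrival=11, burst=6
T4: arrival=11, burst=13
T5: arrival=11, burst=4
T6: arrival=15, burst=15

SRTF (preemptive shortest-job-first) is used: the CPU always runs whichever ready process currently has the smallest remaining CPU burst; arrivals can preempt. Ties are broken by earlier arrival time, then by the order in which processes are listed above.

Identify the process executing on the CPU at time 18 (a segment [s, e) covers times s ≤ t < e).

Schedule: | idle 0-2 | T1 2-7 | T2 7-11 | T5 11-15 | T3 15-21 | T2 21-28 | T4 28-41 | T6 41-56 |
Completion: T1=7  T2=28  T3=21  T4=41  T5=15  T6=56

T3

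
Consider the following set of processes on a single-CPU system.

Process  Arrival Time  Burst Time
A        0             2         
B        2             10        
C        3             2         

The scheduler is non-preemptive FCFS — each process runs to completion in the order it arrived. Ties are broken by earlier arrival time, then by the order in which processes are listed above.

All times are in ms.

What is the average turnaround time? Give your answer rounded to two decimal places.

7.67

Timeline: | A 0-2 | B 2-12 | C 12-14 |
Completion: A=2  B=12  C=14
Turnaround (C−A): A=2  B=10  C=11
Turnaround times: A=2, B=10, C=11
Average turnaround = (2+10+11) / 3 = 23/3 = 7.67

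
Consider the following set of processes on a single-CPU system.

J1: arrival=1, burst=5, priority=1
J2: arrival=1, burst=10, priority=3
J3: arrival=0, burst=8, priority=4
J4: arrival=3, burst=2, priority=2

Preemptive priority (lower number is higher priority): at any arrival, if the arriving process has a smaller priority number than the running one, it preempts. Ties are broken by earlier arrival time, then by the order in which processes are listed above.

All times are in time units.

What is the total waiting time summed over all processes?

Schedule: | J3 0-1 | J1 1-6 | J4 6-8 | J2 8-18 | J3 18-25 |
Completion: J1=6  J2=18  J3=25  J4=8
Turnaround (C−A): J1=5  J2=17  J3=25  J4=5
Waiting = turnaround − burst: J1=0, J2=7, J3=17, J4=3
Total waiting = 0 + 7 + 17 + 3 = 27

27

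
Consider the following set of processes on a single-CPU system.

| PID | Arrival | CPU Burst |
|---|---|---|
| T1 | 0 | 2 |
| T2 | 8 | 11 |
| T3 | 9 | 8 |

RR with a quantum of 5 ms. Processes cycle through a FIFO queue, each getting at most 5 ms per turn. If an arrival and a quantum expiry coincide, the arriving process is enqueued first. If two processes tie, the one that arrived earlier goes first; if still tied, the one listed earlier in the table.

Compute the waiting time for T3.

Gantt: | T1 0-2 | idle 2-8 | T2 8-13 | T3 13-18 | T2 18-23 | T3 23-26 | T2 26-27 |
Completion: T1=2  T2=27  T3=26
Turnaround (C−A): T1=2  T2=19  T3=17
Waiting(T3) = turnaround − burst = 17 − 8 = 9

9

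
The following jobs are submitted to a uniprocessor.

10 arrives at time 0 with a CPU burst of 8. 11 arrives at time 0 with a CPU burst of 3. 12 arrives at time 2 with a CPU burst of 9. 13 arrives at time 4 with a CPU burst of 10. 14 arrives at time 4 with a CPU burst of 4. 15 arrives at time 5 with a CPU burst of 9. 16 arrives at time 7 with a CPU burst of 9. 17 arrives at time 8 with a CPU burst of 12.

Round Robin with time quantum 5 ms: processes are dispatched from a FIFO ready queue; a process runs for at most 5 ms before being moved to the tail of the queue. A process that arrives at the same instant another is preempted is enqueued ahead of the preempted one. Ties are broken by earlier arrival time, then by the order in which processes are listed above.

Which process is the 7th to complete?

16

Gantt: | 10 0-5 | 11 5-8 | 12 8-13 | 13 13-18 | 14 18-22 | 15 22-27 | 10 27-30 | 16 30-35 | 17 35-40 | 12 40-44 | 13 44-49 | 15 49-53 | 16 53-57 | 17 57-64 |
Completion: 10=30  11=8  12=44  13=49  14=22  15=53  16=57  17=64
Finish order: 11 → 14 → 10 → 12 → 13 → 15 → 16 → 17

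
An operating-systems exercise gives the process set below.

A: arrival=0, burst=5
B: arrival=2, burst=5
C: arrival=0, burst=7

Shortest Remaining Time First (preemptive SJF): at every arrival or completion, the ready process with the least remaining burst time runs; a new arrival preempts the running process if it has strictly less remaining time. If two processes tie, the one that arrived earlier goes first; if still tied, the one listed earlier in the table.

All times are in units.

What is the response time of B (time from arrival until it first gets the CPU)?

Gantt: | A 0-5 | B 5-10 | C 10-17 |
Completion: A=5  B=10  C=17
Turnaround (C−A): A=5  B=8  C=17
Response(B) = first start − arrival = 5 − 2 = 3

3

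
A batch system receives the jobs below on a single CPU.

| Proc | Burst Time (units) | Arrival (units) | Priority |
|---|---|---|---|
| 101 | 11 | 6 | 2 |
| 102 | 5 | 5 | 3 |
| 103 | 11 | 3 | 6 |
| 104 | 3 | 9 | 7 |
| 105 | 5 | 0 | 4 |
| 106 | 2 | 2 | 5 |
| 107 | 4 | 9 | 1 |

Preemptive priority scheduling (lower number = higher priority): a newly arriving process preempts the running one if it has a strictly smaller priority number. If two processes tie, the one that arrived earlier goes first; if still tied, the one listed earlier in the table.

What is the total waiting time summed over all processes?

Schedule: | 105 0-5 | 102 5-6 | 101 6-9 | 107 9-13 | 101 13-21 | 102 21-25 | 106 25-27 | 103 27-38 | 104 38-41 |
Completion: 101=21  102=25  103=38  104=41  105=5  106=27  107=13
Waiting = turnaround − burst: 101=4, 102=15, 103=24, 104=29, 105=0, 106=23, 107=0
Total waiting = 4 + 15 + 24 + 29 + 0 + 23 + 0 = 95

95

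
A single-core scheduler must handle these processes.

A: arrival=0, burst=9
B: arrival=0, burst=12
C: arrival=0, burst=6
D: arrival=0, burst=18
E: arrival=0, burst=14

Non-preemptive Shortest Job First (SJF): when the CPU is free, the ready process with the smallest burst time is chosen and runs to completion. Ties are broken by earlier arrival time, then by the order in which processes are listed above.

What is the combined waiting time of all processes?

89

Timeline: | C 0-6 | A 6-15 | B 15-27 | E 27-41 | D 41-59 |
Completion: A=15  B=27  C=6  D=59  E=41
Turnaround (C−A): A=15  B=27  C=6  D=59  E=41
Waiting = turnaround − burst: A=6, B=15, C=0, D=41, E=27
Total waiting = 6 + 15 + 0 + 41 + 27 = 89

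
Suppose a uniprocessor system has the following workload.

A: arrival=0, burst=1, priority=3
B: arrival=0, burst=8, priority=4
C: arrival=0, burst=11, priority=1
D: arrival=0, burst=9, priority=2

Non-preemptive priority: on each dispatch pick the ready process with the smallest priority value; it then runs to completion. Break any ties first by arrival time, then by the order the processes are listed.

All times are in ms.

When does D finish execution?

20

Schedule: | C 0-11 | D 11-20 | A 20-21 | B 21-29 |
Completion: A=21  B=29  C=11  D=20
Turnaround (C−A): A=21  B=29  C=11  D=20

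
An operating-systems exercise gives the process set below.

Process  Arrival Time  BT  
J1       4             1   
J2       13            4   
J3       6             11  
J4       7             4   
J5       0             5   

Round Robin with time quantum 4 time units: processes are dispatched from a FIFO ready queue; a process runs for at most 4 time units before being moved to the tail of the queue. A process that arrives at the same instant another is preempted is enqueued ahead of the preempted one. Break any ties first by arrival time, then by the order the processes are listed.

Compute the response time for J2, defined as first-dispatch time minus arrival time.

Gantt: | J5 0-4 | J1 4-5 | J5 5-6 | J3 6-10 | J4 10-14 | J3 14-18 | J2 18-22 | J3 22-25 |
Completion: J1=5  J2=22  J3=25  J4=14  J5=6
Turnaround (C−A): J1=1  J2=9  J3=19  J4=7  J5=6
Response(J2) = first start − arrival = 18 − 13 = 5

5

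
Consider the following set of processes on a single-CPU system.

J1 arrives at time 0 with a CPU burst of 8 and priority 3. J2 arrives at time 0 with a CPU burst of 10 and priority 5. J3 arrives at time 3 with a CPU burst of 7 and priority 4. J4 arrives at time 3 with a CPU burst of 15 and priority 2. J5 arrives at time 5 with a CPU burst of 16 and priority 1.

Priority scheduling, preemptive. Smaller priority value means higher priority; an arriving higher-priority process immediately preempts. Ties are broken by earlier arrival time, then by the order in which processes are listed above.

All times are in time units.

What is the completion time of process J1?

Timeline: | J1 0-3 | J4 3-5 | J5 5-21 | J4 21-34 | J1 34-39 | J3 39-46 | J2 46-56 |
Completion: J1=39  J2=56  J3=46  J4=34  J5=21

39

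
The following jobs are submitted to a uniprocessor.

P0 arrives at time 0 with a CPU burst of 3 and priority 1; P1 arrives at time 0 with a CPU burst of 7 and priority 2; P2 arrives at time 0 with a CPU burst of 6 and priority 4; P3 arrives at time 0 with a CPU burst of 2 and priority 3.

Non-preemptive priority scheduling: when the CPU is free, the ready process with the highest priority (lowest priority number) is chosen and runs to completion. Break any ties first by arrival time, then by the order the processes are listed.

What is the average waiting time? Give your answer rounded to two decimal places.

Gantt: | P0 0-3 | P1 3-10 | P3 10-12 | P2 12-18 |
Completion: P0=3  P1=10  P2=18  P3=12
Turnaround (C−A): P0=3  P1=10  P2=18  P3=12
Waiting times: P0=0, P1=3, P2=12, P3=10
Average waiting = (0+3+12+10) / 4 = 25/4 = 6.25

6.25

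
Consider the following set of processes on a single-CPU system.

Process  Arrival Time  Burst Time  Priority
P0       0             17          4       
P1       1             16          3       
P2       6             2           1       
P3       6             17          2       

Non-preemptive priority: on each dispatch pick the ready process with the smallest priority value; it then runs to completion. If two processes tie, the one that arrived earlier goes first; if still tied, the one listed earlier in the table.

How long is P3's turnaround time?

Timeline: | P0 0-17 | P2 17-19 | P3 19-36 | P1 36-52 |
Completion: P0=17  P1=52  P2=19  P3=36
Turnaround(P3) = completion − arrival = 36 − 6 = 30

30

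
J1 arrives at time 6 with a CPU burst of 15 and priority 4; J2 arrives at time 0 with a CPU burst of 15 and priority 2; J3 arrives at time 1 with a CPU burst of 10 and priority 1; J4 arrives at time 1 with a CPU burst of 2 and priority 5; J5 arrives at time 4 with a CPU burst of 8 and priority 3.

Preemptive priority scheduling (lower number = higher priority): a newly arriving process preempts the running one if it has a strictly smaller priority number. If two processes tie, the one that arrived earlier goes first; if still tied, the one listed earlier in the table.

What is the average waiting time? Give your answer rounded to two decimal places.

Schedule: | J2 0-1 | J3 1-11 | J2 11-25 | J5 25-33 | J1 33-48 | J4 48-50 |
Completion: J1=48  J2=25  J3=11  J4=50  J5=33
Turnaround (C−A): J1=42  J2=25  J3=10  J4=49  J5=29
Waiting times: J1=27, J2=10, J3=0, J4=47, J5=21
Average waiting = (27+10+0+47+21) / 5 = 105/5 = 21.00

21.00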